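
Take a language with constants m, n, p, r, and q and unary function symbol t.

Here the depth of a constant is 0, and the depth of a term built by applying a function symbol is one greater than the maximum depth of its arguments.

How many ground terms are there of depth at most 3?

Let N_k count ground terms of depth at most k. Each non-constant term of depth ≤ k is some function symbol applied to depth-≤(k−1) arguments, giving N_k = 5 + N_{k-1}.
N_0 = 5
N_1 = 5 + 5 = 10
N_2 = 5 + 10 = 15
N_3 = 5 + 15 = 20

20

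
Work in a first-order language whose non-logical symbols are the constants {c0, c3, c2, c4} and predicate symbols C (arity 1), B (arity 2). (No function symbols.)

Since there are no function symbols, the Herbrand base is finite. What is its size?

With no function symbols, the Herbrand universe is just the 4 constants.
Ground atoms per predicate: C: 4, B: 4^2 = 16.
Herbrand base size = 4 + 16 = 20.

20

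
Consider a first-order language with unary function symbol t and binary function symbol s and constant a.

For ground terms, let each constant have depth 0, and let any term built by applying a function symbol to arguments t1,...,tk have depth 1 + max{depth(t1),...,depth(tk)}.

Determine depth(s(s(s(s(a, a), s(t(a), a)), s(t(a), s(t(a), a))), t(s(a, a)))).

5

depth(s(a, a)) = 1 + max(0, 0) = 1
depth(t(a)) = 1 + depth(a) = 1 + 0 = 1
depth(s(t(a), a)) = 1 + max(1, 0) = 2
depth(s(s(a, a), s(t(a), a))) = 1 + max(1, 2) = 3
depth(s(t(a), s(t(a), a))) = 1 + max(1, 2) = 3
depth(s(s(s(a, a), s(t(a), a)), s(t(a), s(t(a), a)))) = 1 + max(3, 3) = 4
depth(t(s(a, a))) = 1 + depth(s(a, a)) = 1 + 1 = 2
depth(s(s(s(s(a, a), s(t(a), a)), s(t(a), s(t(a), a))), t(s(a, a)))) = 1 + max(4, 2) = 5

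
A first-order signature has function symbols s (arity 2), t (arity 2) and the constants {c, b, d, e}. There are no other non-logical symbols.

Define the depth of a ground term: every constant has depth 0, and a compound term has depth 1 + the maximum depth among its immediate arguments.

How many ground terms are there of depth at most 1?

36

Let N_k = |{terms of depth ≤ k}|. Then N_0 = 4 and N_k = 4 + N_{k-1}^2 + N_{k-1}^2 for k ≥ 1 (one summand per function symbol, arity giving the exponent).
N_0 = 4
N_1 = 4 + 4^2 + 4^2 = 36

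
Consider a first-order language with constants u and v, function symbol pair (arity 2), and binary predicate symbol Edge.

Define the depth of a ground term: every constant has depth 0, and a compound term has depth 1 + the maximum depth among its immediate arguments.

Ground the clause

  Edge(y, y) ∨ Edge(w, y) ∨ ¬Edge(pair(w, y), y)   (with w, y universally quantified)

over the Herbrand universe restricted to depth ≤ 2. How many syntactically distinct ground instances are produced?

Ground terms of depth ≤ 2:
  Let N_k = |{terms of depth ≤ k}|. Then N_0 = 2 and N_k = 2 + N_{k-1}^2 for k ≥ 1 (one summand per function symbol, arity giving the exponent).
  N_0 = 2
  N_1 = 2 + 2^2 = 6
  N_2 = 2 + 6^2 = 38
So there are 38 ground terms available for substitution.
The clause has 2 distinct variables (w, y), each appearing in the body. In the free term algebra distinct substitutions yield syntactically distinct ground instances.
Number of ground instances = 38^2 = 1444.

1444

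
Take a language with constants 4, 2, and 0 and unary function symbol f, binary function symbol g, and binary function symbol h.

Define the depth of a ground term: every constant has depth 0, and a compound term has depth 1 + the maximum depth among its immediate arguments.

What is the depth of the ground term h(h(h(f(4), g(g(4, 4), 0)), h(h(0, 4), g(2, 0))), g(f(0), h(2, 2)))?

depth(f(4)) = 1 + depth(4) = 1 + 0 = 1
depth(g(4, 4)) = 1 + max(0, 0) = 1
depth(g(g(4, 4), 0)) = 1 + max(1, 0) = 2
depth(h(f(4), g(g(4, 4), 0))) = 1 + max(1, 2) = 3
depth(h(0, 4)) = 1 + max(0, 0) = 1
depth(g(2, 0)) = 1 + max(0, 0) = 1
depth(h(h(0, 4), g(2, 0))) = 1 + max(1, 1) = 2
depth(h(h(f(4), g(g(4, 4), 0)), h(h(0, 4), g(2, 0)))) = 1 + max(3, 2) = 4
depth(f(0)) = 1 + depth(0) = 1 + 0 = 1
depth(h(2, 2)) = 1 + max(0, 0) = 1
depth(g(f(0), h(2, 2))) = 1 + max(1, 1) = 2
depth(h(h(h(f(4), g(g(4, 4), 0)), h(h(0, 4), g(2, 0))), g(f(0), h(2, 2)))) = 1 + max(4, 2) = 5

5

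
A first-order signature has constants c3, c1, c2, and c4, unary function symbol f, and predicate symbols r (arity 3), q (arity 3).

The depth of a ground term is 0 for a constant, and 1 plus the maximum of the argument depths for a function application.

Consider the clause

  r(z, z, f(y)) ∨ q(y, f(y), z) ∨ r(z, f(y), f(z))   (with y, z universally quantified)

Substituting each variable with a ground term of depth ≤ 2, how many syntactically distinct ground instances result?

Ground terms of depth ≤ 2:
  Let N_k count ground terms of depth at most k. Each non-constant term of depth ≤ k is some function symbol applied to depth-≤(k−1) arguments, giving N_k = 4 + N_{k-1}.
  N_0 = 4
  N_1 = 4 + 4 = 8
  N_2 = 4 + 8 = 12
So there are 12 ground terms available for substitution.
There are 2 variables to instantiate (y, z), each occurring in at least one literal, so different choices give different ground instances.
Number of ground instances = 12^2 = 144.

144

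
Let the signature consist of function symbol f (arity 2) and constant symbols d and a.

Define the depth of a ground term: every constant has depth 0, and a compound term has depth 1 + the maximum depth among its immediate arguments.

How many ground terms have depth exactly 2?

32

Count level by level. With function symbols f/2, the terms of depth ≤ k are the 2 constants together with each function applied to depth-≤(k−1) tuples, so N_k = 2 + N_{k-1}^2.
N_0 = 2
N_1 = 2 + 2^2 = 6
N_2 = 2 + 6^2 = 38
Terms of depth exactly 2: N_2 − N_1 = 38 − 6 = 32.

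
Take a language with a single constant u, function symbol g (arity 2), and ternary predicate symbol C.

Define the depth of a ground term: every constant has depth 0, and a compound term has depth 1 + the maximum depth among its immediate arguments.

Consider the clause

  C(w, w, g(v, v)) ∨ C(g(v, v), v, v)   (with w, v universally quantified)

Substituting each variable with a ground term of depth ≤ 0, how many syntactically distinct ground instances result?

Ground terms of depth ≤ 0:
  If N_k denotes the number of depth-≤k ground terms, the 1 constant gives N_0 = 1, and each function symbol of arity r contributes N_{k-1}^r new terms at level k: N_k = 1 + N_{k-1}^2.
  N_0 = 1
  Explicitly: u.
So there is exactly 1 ground term available for substitution.
Each of w, v ranges independently over the available ground terms, and distinct assignments produce distinct instances.
Number of ground instances = 1^2 = 1.

1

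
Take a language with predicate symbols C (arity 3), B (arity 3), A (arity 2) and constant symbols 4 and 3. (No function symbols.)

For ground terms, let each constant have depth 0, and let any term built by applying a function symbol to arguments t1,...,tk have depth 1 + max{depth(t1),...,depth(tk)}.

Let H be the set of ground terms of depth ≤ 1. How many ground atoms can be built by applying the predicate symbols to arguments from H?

First count ground terms of depth ≤ 1.
With no function symbols every ground term is a constant, so there are exactly 2 ground terms at every depth bound.
N_0 = 2
N_1 = 2
So |H| = 2.
A ground atom is a predicate applied to a tuple of terms from H, so the count is the sum over predicates of |H|^arity:
  C: 2^3 = 8;  B: 2^3 = 8;  A: 2^2 = 4
Total ground atoms: 8 + 8 + 4 = 20.

20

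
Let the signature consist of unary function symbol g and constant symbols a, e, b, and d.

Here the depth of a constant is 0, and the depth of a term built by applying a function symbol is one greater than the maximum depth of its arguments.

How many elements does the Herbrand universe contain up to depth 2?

Count level by level. With function symbols g/1, the terms of depth ≤ k are the 4 constants together with each function applied to depth-≤(k−1) tuples, so N_k = 4 + N_{k-1}.
N_0 = 4
N_1 = 4 + 4 = 8
N_2 = 4 + 8 = 12

12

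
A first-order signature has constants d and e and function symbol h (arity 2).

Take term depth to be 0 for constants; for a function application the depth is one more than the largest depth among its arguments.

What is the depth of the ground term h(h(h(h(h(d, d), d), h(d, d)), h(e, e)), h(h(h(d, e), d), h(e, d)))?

5

depth(h(d, d)) = 1 + max(0, 0) = 1
depth(h(h(d, d), d)) = 1 + max(1, 0) = 2
depth(h(h(h(d, d), d), h(d, d))) = 1 + max(2, 1) = 3
depth(h(e, e)) = 1 + max(0, 0) = 1
depth(h(h(h(h(d, d), d), h(d, d)), h(e, e))) = 1 + max(3, 1) = 4
depth(h(d, e)) = 1 + max(0, 0) = 1
depth(h(h(d, e), d)) = 1 + max(1, 0) = 2
depth(h(e, d)) = 1 + max(0, 0) = 1
depth(h(h(h(d, e), d), h(e, d))) = 1 + max(2, 1) = 3
depth(h(h(h(h(h(d, d), d), h(d, d)), h(e, e)), h(h(h(d, e), d), h(e, d)))) = 1 + max(4, 3) = 5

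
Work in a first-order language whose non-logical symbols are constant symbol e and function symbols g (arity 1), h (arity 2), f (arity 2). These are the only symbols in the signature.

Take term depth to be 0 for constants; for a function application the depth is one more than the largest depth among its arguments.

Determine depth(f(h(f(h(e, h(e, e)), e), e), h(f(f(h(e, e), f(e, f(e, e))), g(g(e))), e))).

depth(h(e, e)) = 1 + max(0, 0) = 1
depth(h(e, h(e, e))) = 1 + max(0, 1) = 2
depth(f(h(e, h(e, e)), e)) = 1 + max(2, 0) = 3
depth(h(f(h(e, h(e, e)), e), e)) = 1 + max(3, 0) = 4
depth(f(e, e)) = 1 + max(0, 0) = 1
depth(f(e, f(e, e))) = 1 + max(0, 1) = 2
depth(f(h(e, e), f(e, f(e, e)))) = 1 + max(1, 2) = 3
depth(g(e)) = 1 + depth(e) = 1 + 0 = 1
depth(g(g(e))) = 1 + depth(g(e)) = 1 + 1 = 2
depth(f(f(h(e, e), f(e, f(e, e))), g(g(e)))) = 1 + max(3, 2) = 4
depth(h(f(f(h(e, e), f(e, f(e, e))), g(g(e))), e)) = 1 + max(4, 0) = 5
depth(f(h(f(h(e, h(e, e)), e), e), h(f(f(h(e, e), f(e, f(e, e))), g(g(e))), e))) = 1 + max(4, 5) = 6

6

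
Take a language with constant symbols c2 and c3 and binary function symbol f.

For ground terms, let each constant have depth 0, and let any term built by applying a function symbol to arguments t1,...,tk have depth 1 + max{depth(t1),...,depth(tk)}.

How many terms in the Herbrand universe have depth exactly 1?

4

If N_k denotes the number of depth-≤k ground terms, the 2 constants give N_0 = 2, and each function symbol of arity r contributes N_{k-1}^r new terms at level k: N_k = 2 + N_{k-1}^2.
N_0 = 2
N_1 = 2 + 2^2 = 6
Terms of depth exactly 1: N_1 − N_0 = 6 − 2 = 4.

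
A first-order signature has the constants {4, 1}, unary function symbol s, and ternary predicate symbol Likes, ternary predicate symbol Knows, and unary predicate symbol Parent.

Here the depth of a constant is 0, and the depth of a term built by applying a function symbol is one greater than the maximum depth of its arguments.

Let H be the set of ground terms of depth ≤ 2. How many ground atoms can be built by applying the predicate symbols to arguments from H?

First count ground terms of depth ≤ 2.
Write N_k for the number of ground terms of depth ≤ k. A term of depth ≤ k is either a constant or a function symbol applied to arguments of depth ≤ k−1, so N_k = 2 + N_{k-1}.
N_0 = 2
N_1 = 2 + 2 = 4
N_2 = 2 + 4 = 6
Explicitly: 4, 1, s(4), s(1), s(s(4)), s(s(1)).
So |H| = 6.
For each predicate symbol, the number of ground atoms is |H| raised to its arity; summing:
  Likes: 6^3 = 216;  Knows: 6^3 = 216;  Parent: 6
Total ground atoms: 216 + 216 + 6 = 438.

438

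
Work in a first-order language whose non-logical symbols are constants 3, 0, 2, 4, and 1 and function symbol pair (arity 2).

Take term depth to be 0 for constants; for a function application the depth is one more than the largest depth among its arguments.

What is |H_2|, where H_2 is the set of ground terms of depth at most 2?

Let N_k count ground terms of depth at most k. Each non-constant term of depth ≤ k is some function symbol applied to depth-≤(k−1) arguments, giving N_k = 5 + N_{k-1}^2.
N_0 = 5
N_1 = 5 + 5^2 = 30
N_2 = 5 + 30^2 = 905

905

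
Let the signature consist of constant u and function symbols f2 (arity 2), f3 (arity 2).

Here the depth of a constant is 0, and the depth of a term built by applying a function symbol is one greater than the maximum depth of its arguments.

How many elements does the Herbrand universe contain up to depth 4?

Count level by level. With function symbols f2/2, f3/2, the terms of depth ≤ k are the 1 constant together with each function applied to depth-≤(k−1) tuples, so N_k = 1 + N_{k-1}^2 + N_{k-1}^2.
N_0 = 1
N_1 = 1 + 1^2 + 1^2 = 3
N_2 = 1 + 3^2 + 3^2 = 19
N_3 = 1 + 19^2 + 19^2 = 723
N_4 = 1 + 723^2 + 723^2 = 1045459

1045459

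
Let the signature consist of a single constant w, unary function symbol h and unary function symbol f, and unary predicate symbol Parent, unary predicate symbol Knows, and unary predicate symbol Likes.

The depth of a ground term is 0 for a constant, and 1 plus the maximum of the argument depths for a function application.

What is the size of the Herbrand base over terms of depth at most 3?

First count ground terms of depth ≤ 3.
Let N_k = |{terms of depth ≤ k}|. Then N_0 = 1 and N_k = 1 + N_{k-1} + N_{k-1} for k ≥ 1 (one summand per function symbol, arity giving the exponent).
N_0 = 1
N_1 = 1 + 1 + 1 = 3
N_2 = 1 + 3 + 3 = 7
N_3 = 1 + 7 + 7 = 15
So |H| = 15.
Ground atoms are formed by filling each argument slot of a predicate with a term from H, so an r-ary predicate gives |H|^r atoms:
  Parent: 15;  Knows: 15;  Likes: 15
Total ground atoms: 15 + 15 + 15 = 45.

45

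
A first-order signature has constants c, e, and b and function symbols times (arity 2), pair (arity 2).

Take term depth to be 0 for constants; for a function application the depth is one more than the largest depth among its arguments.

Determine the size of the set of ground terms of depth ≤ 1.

Write N_k for the number of ground terms of depth ≤ k. A term of depth ≤ k is either a constant or a function symbol applied to arguments of depth ≤ k−1, so N_k = 3 + N_{k-1}^2 + N_{k-1}^2.
N_0 = 3
N_1 = 3 + 3^2 + 3^2 = 21

21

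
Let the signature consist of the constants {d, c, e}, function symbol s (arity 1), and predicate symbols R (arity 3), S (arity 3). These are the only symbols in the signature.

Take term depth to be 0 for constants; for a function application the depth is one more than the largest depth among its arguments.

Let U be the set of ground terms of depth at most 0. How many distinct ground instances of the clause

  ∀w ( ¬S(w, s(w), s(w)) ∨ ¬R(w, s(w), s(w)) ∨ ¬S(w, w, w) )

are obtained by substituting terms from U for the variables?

3

Ground terms of depth ≤ 0:
  If N_k denotes the number of depth-≤k ground terms, the 3 constants give N_0 = 3, and each function symbol of arity r contributes N_{k-1}^r new terms at level k: N_k = 3 + N_{k-1}.
  N_0 = 3
  Explicitly: d, c, e.
So there are 3 ground terms available for substitution.
There is 1 variable to instantiate (w),  occurring in at least one literal, so different choices give different ground instances.
Number of ground instances = 3.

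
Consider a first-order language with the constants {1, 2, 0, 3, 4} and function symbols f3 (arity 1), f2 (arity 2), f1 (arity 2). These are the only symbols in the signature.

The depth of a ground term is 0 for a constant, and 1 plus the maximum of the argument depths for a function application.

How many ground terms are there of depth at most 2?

If N_k denotes the number of depth-≤k ground terms, the 5 constants give N_0 = 5, and each function symbol of arity r contributes N_{k-1}^r new terms at level k: N_k = 5 + N_{k-1} + N_{k-1}^2 + N_{k-1}^2.
N_0 = 5
N_1 = 5 + 5 + 5^2 + 5^2 = 60
N_2 = 5 + 60 + 60^2 + 60^2 = 7265

7265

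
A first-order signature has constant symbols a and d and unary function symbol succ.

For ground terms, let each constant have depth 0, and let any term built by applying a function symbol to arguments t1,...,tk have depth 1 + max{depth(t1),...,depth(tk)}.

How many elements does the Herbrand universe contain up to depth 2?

Let N_k = |{terms of depth ≤ k}|. Then N_0 = 2 and N_k = 2 + N_{k-1} for k ≥ 1 (one summand per function symbol, arity giving the exponent).
N_0 = 2
N_1 = 2 + 2 = 4
N_2 = 2 + 4 = 6

6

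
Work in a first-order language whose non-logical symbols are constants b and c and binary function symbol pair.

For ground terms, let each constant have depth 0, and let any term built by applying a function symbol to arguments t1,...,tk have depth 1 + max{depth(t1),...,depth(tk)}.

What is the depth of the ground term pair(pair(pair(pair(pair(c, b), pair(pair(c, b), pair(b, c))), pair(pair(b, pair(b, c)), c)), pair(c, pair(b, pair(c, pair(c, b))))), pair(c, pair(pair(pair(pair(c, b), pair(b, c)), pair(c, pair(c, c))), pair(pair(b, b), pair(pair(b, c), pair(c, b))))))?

6

depth(pair(c, b)) = 1 + max(0, 0) = 1
depth(pair(b, c)) = 1 + max(0, 0) = 1
depth(pair(pair(c, b), pair(b, c))) = 1 + max(1, 1) = 2
depth(pair(pair(c, b), pair(pair(c, b), pair(b, c)))) = 1 + max(1, 2) = 3
depth(pair(b, pair(b, c))) = 1 + max(0, 1) = 2
depth(pair(pair(b, pair(b, c)), c)) = 1 + max(2, 0) = 3
depth(pair(pair(pair(c, b), pair(pair(c, b), pair(b, c))), pair(pair(b, pair(b, c)), c))) = 1 + max(3, 3) = 4
depth(pair(c, pair(c, b))) = 1 + max(0, 1) = 2
depth(pair(b, pair(c, pair(c, b)))) = 1 + max(0, 2) = 3
depth(pair(c, pair(b, pair(c, pair(c, b))))) = 1 + max(0, 3) = 4
depth(pair(pair(pair(pair(c, b), pair(pair(c, b), pair(b, c))), pair(pair(b, pair(b, c)), c)), pair(c, pair(b, pair(c, pair(c, b)))))) = 1 + max(4, 4) = 5
depth(pair(c, c)) = 1 + max(0, 0) = 1
depth(pair(c, pair(c, c))) = 1 + max(0, 1) = 2
depth(pair(pair(pair(c, b), pair(b, c)), pair(c, pair(c, c)))) = 1 + max(2, 2) = 3
depth(pair(b, b)) = 1 + max(0, 0) = 1
depth(pair(pair(b, c), pair(c, b))) = 1 + max(1, 1) = 2
depth(pair(pair(b, b), pair(pair(b, c), pair(c, b)))) = 1 + max(1, 2) = 3
depth(pair(pair(pair(pair(c, b), pair(b, c)), pair(c, pair(c, c))), pair(pair(b, b), pair(pair(b, c), pair(c, b))))) = 1 + max(3, 3) = 4
depth(pair(c, pair(pair(pair(pair(c, b), pair(b, c)), pair(c, pair(c, c))), pair(pair(b, b), pair(pair(b, c), pair(c, b)))))) = 1 + max(0, 4) = 5
depth(pair(pair(pair(pair(pair(c, b), pair(pair(c, b), pair(b, c))), pair(pair(b, pair(b, c)), c)), pair(c, pair(b, pair(c, pair(c, b))))), pair(c, pair(pair(pair(pair(c, b), pair(b, c)), pair(c, pair(c, c))), pair(pair(b, b), pair(pair(b, c), pair(c, b))))))) = 1 + max(5, 5) = 6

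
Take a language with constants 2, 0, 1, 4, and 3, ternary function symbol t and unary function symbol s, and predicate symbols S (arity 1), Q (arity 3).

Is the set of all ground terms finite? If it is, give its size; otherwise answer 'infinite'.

infinite

The signature has at least one function symbol (t, arity 3) and at least one constant (2).
Iterating t gives infinitely many distinct ground terms: 2, t(2, 2, 2), t(t(2, 2, 2), t(2, 2, 2), t(2, 2, 2)), ...
So the Herbrand universe is infinite.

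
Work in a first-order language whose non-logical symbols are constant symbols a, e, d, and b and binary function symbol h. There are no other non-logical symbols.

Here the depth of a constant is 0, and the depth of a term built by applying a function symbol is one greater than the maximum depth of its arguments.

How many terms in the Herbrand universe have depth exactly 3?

Let N_k count ground terms of depth at most k. Each non-constant term of depth ≤ k is some function symbol applied to depth-≤(k−1) arguments, giving N_k = 4 + N_{k-1}^2.
N_0 = 4
N_1 = 4 + 4^2 = 20
N_2 = 4 + 20^2 = 404
N_3 = 4 + 404^2 = 163220
Terms of depth exactly 3: N_3 − N_2 = 163220 − 404 = 162816.

162816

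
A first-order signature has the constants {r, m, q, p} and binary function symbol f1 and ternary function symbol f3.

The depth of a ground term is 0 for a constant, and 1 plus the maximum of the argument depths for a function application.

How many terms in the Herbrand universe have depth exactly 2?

599680

Let N_k count ground terms of depth at most k. Each non-constant term of depth ≤ k is some function symbol applied to depth-≤(k−1) arguments, giving N_k = 4 + N_{k-1}^2 + N_{k-1}^3.
N_0 = 4
N_1 = 4 + 4^2 + 4^3 = 84
N_2 = 4 + 84^2 + 84^3 = 599764
Terms of depth exactly 2: N_2 − N_1 = 599764 − 84 = 599680.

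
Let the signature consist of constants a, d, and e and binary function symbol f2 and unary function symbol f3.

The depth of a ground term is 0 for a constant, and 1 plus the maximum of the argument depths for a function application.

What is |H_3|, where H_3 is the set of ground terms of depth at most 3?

59295

If N_k denotes the number of depth-≤k ground terms, the 3 constants give N_0 = 3, and each function symbol of arity r contributes N_{k-1}^r new terms at level k: N_k = 3 + N_{k-1}^2 + N_{k-1}.
N_0 = 3
N_1 = 3 + 3^2 + 3 = 15
N_2 = 3 + 15^2 + 15 = 243
N_3 = 3 + 243^2 + 243 = 59295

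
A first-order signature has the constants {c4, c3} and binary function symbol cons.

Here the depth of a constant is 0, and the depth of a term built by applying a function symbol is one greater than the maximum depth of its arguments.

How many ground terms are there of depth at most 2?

38

If N_k denotes the number of depth-≤k ground terms, the 2 constants give N_0 = 2, and each function symbol of arity r contributes N_{k-1}^r new terms at level k: N_k = 2 + N_{k-1}^2.
N_0 = 2
N_1 = 2 + 2^2 = 6
N_2 = 2 + 6^2 = 38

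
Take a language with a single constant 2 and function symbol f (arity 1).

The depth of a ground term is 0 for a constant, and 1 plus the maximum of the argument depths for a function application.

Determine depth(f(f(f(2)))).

3

depth(f(2)) = 1 + depth(2) = 1 + 0 = 1
depth(f(f(2))) = 1 + depth(f(2)) = 1 + 1 = 2
depth(f(f(f(2)))) = 1 + depth(f(f(2))) = 1 + 2 = 3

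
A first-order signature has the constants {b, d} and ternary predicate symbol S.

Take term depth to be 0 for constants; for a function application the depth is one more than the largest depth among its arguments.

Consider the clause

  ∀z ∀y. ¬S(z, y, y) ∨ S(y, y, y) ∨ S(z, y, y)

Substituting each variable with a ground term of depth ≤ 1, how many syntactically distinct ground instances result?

Ground terms of depth ≤ 1:
  With no function symbols every ground term is a constant, so there are exactly 2 ground terms at every depth bound.
  N_0 = 2
  N_1 = 2
  Explicitly: b, d.
So there are 2 ground terms available for substitution.
The clause has 2 distinct variables (z, y), each appearing in the body. In the free term algebra distinct substitutions yield syntactically distinct ground instances.
Number of ground instances = 2^2 = 4.

4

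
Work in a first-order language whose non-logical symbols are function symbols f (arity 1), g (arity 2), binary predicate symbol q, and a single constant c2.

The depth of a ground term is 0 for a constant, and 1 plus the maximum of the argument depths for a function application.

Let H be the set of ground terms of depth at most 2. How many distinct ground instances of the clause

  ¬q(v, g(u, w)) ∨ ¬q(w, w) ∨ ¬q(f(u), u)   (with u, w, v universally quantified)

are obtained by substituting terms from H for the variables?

Ground terms of depth ≤ 2:
  Count level by level. With function symbols f/1, g/2, the terms of depth ≤ k are the 1 constant together with each function applied to depth-≤(k−1) tuples, so N_k = 1 + N_{k-1} + N_{k-1}^2.
  N_0 = 1
  N_1 = 1 + 1 + 1^2 = 3
  N_2 = 1 + 3 + 3^2 = 13
So there are 13 ground terms available for substitution.
The body mentions every one of the 3 quantified variables; since ground terms form a free algebra, no two substitutions collapse to the same formula.
Number of ground instances = 13^3 = 2197.

2197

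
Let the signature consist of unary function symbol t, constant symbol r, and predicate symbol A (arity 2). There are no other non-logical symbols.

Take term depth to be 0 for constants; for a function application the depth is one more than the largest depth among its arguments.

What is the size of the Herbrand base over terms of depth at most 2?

9

First count ground terms of depth ≤ 2.
Write N_k for the number of ground terms of depth ≤ k. A term of depth ≤ k is either a constant or a function symbol applied to arguments of depth ≤ k−1, so N_k = 1 + N_{k-1}.
N_0 = 1
N_1 = 1 + 1 = 2
N_2 = 1 + 2 = 3
Explicitly: r, t(r), t(t(r)).
So |H| = 3.
For each predicate symbol, the number of ground atoms is |H| raised to its arity; summing:
  A: 3^2 = 9
Total ground atoms: 9.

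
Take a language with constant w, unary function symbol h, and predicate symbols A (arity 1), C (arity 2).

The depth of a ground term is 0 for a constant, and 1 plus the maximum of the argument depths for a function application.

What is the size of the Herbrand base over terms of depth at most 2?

12

First count ground terms of depth ≤ 2.
Let N_k = |{terms of depth ≤ k}|. Then N_0 = 1 and N_k = 1 + N_{k-1} for k ≥ 1 (one summand per function symbol, arity giving the exponent).
N_0 = 1
N_1 = 1 + 1 = 2
N_2 = 1 + 2 = 3
So |H| = 3.
For each predicate symbol, the number of ground atoms is |H| raised to its arity; summing:
  A: 3;  C: 3^2 = 9
Total ground atoms: 3 + 9 = 12.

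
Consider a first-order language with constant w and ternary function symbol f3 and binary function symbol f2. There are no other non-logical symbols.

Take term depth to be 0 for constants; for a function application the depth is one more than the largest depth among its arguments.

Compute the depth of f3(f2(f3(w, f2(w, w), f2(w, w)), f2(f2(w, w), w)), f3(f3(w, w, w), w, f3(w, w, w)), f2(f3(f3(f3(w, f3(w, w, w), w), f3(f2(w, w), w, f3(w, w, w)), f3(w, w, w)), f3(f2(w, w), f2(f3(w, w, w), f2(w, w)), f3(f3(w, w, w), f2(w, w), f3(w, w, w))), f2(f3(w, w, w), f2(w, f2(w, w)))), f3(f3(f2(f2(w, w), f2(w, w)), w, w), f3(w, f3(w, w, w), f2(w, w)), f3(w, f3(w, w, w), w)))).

6

depth(f2(w, w)) = 1 + max(0, 0) = 1
depth(f3(w, f2(w, w), f2(w, w))) = 1 + max(0, 1, 1) = 2
depth(f2(f2(w, w), w)) = 1 + max(1, 0) = 2
depth(f2(f3(w, f2(w, w), f2(w, w)), f2(f2(w, w), w))) = 1 + max(2, 2) = 3
depth(f3(w, w, w)) = 1 + max(0, 0, 0) = 1
depth(f3(f3(w, w, w), w, f3(w, w, w))) = 1 + max(1, 0, 1) = 2
depth(f3(w, f3(w, w, w), w)) = 1 + max(0, 1, 0) = 2
depth(f3(f2(w, w), w, f3(w, w, w))) = 1 + max(1, 0, 1) = 2
depth(f3(f3(w, f3(w, w, w), w), f3(f2(w, w), w, f3(w, w, w)), f3(w, w, w))) = 1 + max(2, 2, 1) = 3
depth(f2(f3(w, w, w), f2(w, w))) = 1 + max(1, 1) = 2
depth(f3(f3(w, w, w), f2(w, w), f3(w, w, w))) = 1 + max(1, 1, 1) = 2
depth(f3(f2(w, w), f2(f3(w, w, w), f2(w, w)), f3(f3(w, w, w), f2(w, w), f3(w, w, w)))) = 1 + max(1, 2, 2) = 3
depth(f2(w, f2(w, w))) = 1 + max(0, 1) = 2
depth(f2(f3(w, w, w), f2(w, f2(w, w)))) = 1 + max(1, 2) = 3
depth(f3(f3(f3(w, f3(w, w, w), w), f3(f2(w, w), w, f3(w, w, w)), f3(w, w, w)), f3(f2(w, w), f2(f3(w, w, w), f2(w, w)), f3(f3(w, w, w), f2(w, w), f3(w, w, w))), f2(f3(w, w, w), f2(w, f2(w, w))))) = 1 + max(3, 3, 3) = 4
depth(f2(f2(w, w), f2(w, w))) = 1 + max(1, 1) = 2
depth(f3(f2(f2(w, w), f2(w, w)), w, w)) = 1 + max(2, 0, 0) = 3
depth(f3(w, f3(w, w, w), f2(w, w))) = 1 + max(0, 1, 1) = 2
depth(f3(f3(f2(f2(w, w), f2(w, w)), w, w), f3(w, f3(w, w, w), f2(w, w)), f3(w, f3(w, w, w), w))) = 1 + max(3, 2, 2) = 4
depth(f2(f3(f3(f3(w, f3(w, w, w), w), f3(f2(w, w), w, f3(w, w, w)), f3(w, w, w)), f3(f2(w, w), f2(f3(w, w, w), f2(w, w)), f3(f3(w, w, w), f2(w, w), f3(w, w, w))), f2(f3(w, w, w), f2(w, f2(w, w)))), f3(f3(f2(f2(w, w), f2(w, w)), w, w), f3(w, f3(w, w, w), f2(w, w)), f3(w, f3(w, w, w), w)))) = 1 + max(4, 4) = 5
depth(f3(f2(f3(w, f2(w, w), f2(w, w)), f2(f2(w, w), w)), f3(f3(w, w, w), w, f3(w, w, w)), f2(f3(f3(f3(w, f3(w, w, w), w), f3(f2(w, w), w, f3(w, w, w)), f3(w, w, w)), f3(f2(w, w), f2(f3(w, w, w), f2(w, w)), f3(f3(w, w, w), f2(w, w), f3(w, w, w))), f2(f3(w, w, w), f2(w, f2(w, w)))), f3(f3(f2(f2(w, w), f2(w, w)), w, w), f3(w, f3(w, w, w), f2(w, w)), f3(w, f3(w, w, w), w))))) = 1 + max(3, 2, 5) = 6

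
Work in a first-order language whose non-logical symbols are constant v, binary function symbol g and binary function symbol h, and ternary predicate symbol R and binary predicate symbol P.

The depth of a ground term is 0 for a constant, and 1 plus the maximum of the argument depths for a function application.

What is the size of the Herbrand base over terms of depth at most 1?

First count ground terms of depth ≤ 1.
Write N_k for the number of ground terms of depth ≤ k. A term of depth ≤ k is either a constant or a function symbol applied to arguments of depth ≤ k−1, so N_k = 1 + N_{k-1}^2 + N_{k-1}^2.
N_0 = 1
N_1 = 1 + 1^2 + 1^2 = 3
Explicitly: v, g(v, v), h(v, v).
So |H| = 3.
Ground atoms are formed by filling each argument slot of a predicate with a term from H, so an r-ary predicate gives |H|^r atoms:
  R: 3^3 = 27;  P: 3^2 = 9
Total ground atoms: 27 + 9 = 36.

36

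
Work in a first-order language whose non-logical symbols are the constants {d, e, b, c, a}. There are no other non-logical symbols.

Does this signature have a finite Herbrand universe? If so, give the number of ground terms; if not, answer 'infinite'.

There are no function symbols, so every ground term is one of the 5 constants.
The Herbrand universe is {d, e, b, c, a}, which is finite with 5 elements.

5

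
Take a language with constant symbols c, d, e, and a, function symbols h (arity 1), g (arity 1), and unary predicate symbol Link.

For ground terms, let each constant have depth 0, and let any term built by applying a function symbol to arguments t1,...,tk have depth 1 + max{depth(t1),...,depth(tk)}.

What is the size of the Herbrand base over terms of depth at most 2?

28

First count ground terms of depth ≤ 2.
Let N_k = |{terms of depth ≤ k}|. Then N_0 = 4 and N_k = 4 + N_{k-1} + N_{k-1} for k ≥ 1 (one summand per function symbol, arity giving the exponent).
N_0 = 4
N_1 = 4 + 4 + 4 = 12
N_2 = 4 + 12 + 12 = 28
So |H| = 28.
Each predicate of arity r yields |H|^r ground atoms (one per choice of an r-tuple from H):
  Link: 28
Total ground atoms: 28.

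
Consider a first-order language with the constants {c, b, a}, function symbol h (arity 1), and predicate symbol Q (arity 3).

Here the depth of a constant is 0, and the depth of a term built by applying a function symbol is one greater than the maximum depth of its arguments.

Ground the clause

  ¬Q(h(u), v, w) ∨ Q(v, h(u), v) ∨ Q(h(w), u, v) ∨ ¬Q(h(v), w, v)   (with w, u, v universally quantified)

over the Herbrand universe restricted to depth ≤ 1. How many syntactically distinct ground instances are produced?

216

Ground terms of depth ≤ 1:
  Let N_k count ground terms of depth at most k. Each non-constant term of depth ≤ k is some function symbol applied to depth-≤(k−1) arguments, giving N_k = 3 + N_{k-1}.
  N_0 = 3
  N_1 = 3 + 3 = 6
So there are 6 ground terms available for substitution.
The body mentions every one of the 3 quantified variables; since ground terms form a free algebra, no two substitutions collapse to the same formula.
Number of ground instances = 6^3 = 216.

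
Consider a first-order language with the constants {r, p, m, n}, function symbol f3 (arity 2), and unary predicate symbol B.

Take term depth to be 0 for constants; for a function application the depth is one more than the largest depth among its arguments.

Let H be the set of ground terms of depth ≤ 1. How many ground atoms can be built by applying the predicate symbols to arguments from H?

First count ground terms of depth ≤ 1.
Write N_k for the number of ground terms of depth ≤ k. A term of depth ≤ k is either a constant or a function symbol applied to arguments of depth ≤ k−1, so N_k = 4 + N_{k-1}^2.
N_0 = 4
N_1 = 4 + 4^2 = 20
So |H| = 20.
A ground atom is a predicate applied to a tuple of terms from H, so the count is the sum over predicates of |H|^arity:
  B: 20
Total ground atoms: 20.

20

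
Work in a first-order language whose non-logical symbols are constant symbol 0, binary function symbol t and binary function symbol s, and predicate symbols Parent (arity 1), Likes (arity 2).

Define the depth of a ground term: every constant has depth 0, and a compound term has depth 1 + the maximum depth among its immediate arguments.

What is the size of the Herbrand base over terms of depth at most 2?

380

First count ground terms of depth ≤ 2.
Let N_k count ground terms of depth at most k. Each non-constant term of depth ≤ k is some function symbol applied to depth-≤(k−1) arguments, giving N_k = 1 + N_{k-1}^2 + N_{k-1}^2.
N_0 = 1
N_1 = 1 + 1^2 + 1^2 = 3
N_2 = 1 + 3^2 + 3^2 = 19
So |H| = 19.
A ground atom is a predicate applied to a tuple of terms from H, so the count is the sum over predicates of |H|^arity:
  Parent: 19;  Likes: 19^2 = 361
Total ground atoms: 19 + 361 = 380.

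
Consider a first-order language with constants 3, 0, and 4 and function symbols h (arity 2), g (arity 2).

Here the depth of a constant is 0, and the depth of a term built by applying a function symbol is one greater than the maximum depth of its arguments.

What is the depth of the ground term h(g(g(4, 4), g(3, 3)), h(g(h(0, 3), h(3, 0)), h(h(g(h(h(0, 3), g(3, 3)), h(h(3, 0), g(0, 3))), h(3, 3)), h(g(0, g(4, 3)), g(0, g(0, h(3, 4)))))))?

7

depth(g(4, 4)) = 1 + max(0, 0) = 1
depth(g(3, 3)) = 1 + max(0, 0) = 1
depth(g(g(4, 4), g(3, 3))) = 1 + max(1, 1) = 2
depth(h(0, 3)) = 1 + max(0, 0) = 1
depth(h(3, 0)) = 1 + max(0, 0) = 1
depth(g(h(0, 3), h(3, 0))) = 1 + max(1, 1) = 2
depth(h(h(0, 3), g(3, 3))) = 1 + max(1, 1) = 2
depth(g(0, 3)) = 1 + max(0, 0) = 1
depth(h(h(3, 0), g(0, 3))) = 1 + max(1, 1) = 2
depth(g(h(h(0, 3), g(3, 3)), h(h(3, 0), g(0, 3)))) = 1 + max(2, 2) = 3
depth(h(3, 3)) = 1 + max(0, 0) = 1
depth(h(g(h(h(0, 3), g(3, 3)), h(h(3, 0), g(0, 3))), h(3, 3))) = 1 + max(3, 1) = 4
depth(g(4, 3)) = 1 + max(0, 0) = 1
depth(g(0, g(4, 3))) = 1 + max(0, 1) = 2
depth(h(3, 4)) = 1 + max(0, 0) = 1
depth(g(0, h(3, 4))) = 1 + max(0, 1) = 2
depth(g(0, g(0, h(3, 4)))) = 1 + max(0, 2) = 3
depth(h(g(0, g(4, 3)), g(0, g(0, h(3, 4))))) = 1 + max(2, 3) = 4
depth(h(h(g(h(h(0, 3), g(3, 3)), h(h(3, 0), g(0, 3))), h(3, 3)), h(g(0, g(4, 3)), g(0, g(0, h(3, 4)))))) = 1 + max(4, 4) = 5
depth(h(g(h(0, 3), h(3, 0)), h(h(g(h(h(0, 3), g(3, 3)), h(h(3, 0), g(0, 3))), h(3, 3)), h(g(0, g(4, 3)), g(0, g(0, h(3, 4))))))) = 1 + max(2, 5) = 6
depth(h(g(g(4, 4), g(3, 3)), h(g(h(0, 3), h(3, 0)), h(h(g(h(h(0, 3), g(3, 3)), h(h(3, 0), g(0, 3))), h(3, 3)), h(g(0, g(4, 3)), g(0, g(0, h(3, 4)))))))) = 1 + max(2, 6) = 7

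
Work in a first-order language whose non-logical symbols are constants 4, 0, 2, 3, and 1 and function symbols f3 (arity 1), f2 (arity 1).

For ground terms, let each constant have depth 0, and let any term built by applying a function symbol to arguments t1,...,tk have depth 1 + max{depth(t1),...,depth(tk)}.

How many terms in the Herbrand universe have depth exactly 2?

20

Count level by level. With function symbols f3/1, f2/1, the terms of depth ≤ k are the 5 constants together with each function applied to depth-≤(k−1) tuples, so N_k = 5 + N_{k-1} + N_{k-1}.
N_0 = 5
N_1 = 5 + 5 + 5 = 15
N_2 = 5 + 15 + 15 = 35
Terms of depth exactly 2: N_2 − N_1 = 35 − 15 = 20.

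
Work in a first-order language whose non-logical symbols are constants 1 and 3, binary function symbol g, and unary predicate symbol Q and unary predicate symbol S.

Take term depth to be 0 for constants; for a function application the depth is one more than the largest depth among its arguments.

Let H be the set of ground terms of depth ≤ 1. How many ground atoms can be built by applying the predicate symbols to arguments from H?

12

First count ground terms of depth ≤ 1.
Write N_k for the number of ground terms of depth ≤ k. A term of depth ≤ k is either a constant or a function symbol applied to arguments of depth ≤ k−1, so N_k = 2 + N_{k-1}^2.
N_0 = 2
N_1 = 2 + 2^2 = 6
Explicitly: 1, 3, g(1, 1), g(1, 3), g(3, 1), g(3, 3).
So |H| = 6.
A ground atom is a predicate applied to a tuple of terms from H, so the count is the sum over predicates of |H|^arity:
  Q: 6;  S: 6
Total ground atoms: 6 + 6 = 12.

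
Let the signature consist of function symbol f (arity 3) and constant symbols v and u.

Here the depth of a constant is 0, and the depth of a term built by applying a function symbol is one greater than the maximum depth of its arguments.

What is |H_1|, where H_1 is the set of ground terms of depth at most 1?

10

Write N_k for the number of ground terms of depth ≤ k. A term of depth ≤ k is either a constant or a function symbol applied to arguments of depth ≤ k−1, so N_k = 2 + N_{k-1}^3.
N_0 = 2
N_1 = 2 + 2^3 = 10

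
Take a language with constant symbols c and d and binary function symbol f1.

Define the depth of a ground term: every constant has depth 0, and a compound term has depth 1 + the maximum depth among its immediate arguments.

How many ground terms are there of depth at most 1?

Write N_k for the number of ground terms of depth ≤ k. A term of depth ≤ k is either a constant or a function symbol applied to arguments of depth ≤ k−1, so N_k = 2 + N_{k-1}^2.
N_0 = 2
N_1 = 2 + 2^2 = 6
Explicitly: c, d, f1(c, c), f1(c, d), f1(d, c), f1(d, d).

6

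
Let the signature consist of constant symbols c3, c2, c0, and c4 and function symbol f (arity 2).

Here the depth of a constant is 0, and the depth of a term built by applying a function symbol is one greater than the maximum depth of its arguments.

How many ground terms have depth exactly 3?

162816

Let N_k count ground terms of depth at most k. Each non-constant term of depth ≤ k is some function symbol applied to depth-≤(k−1) arguments, giving N_k = 4 + N_{k-1}^2.
N_0 = 4
N_1 = 4 + 4^2 = 20
N_2 = 4 + 20^2 = 404
N_3 = 4 + 404^2 = 163220
Terms of depth exactly 3: N_3 − N_2 = 163220 − 404 = 162816.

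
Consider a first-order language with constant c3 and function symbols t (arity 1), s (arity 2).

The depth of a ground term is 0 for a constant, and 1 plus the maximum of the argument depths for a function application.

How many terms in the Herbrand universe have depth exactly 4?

33490

Count level by level. With function symbols t/1, s/2, the terms of depth ≤ k are the 1 constant together with each function applied to depth-≤(k−1) tuples, so N_k = 1 + N_{k-1} + N_{k-1}^2.
N_0 = 1
N_1 = 1 + 1 + 1^2 = 3
N_2 = 1 + 3 + 3^2 = 13
N_3 = 1 + 13 + 13^2 = 183
N_4 = 1 + 183 + 183^2 = 33673
Terms of depth exactly 4: N_4 − N_3 = 33673 − 183 = 33490.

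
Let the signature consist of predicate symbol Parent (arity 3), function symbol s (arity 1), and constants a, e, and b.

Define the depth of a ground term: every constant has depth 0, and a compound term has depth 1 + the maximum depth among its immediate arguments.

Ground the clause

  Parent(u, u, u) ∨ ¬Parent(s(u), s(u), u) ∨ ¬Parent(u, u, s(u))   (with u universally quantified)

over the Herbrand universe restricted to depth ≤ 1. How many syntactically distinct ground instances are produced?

Ground terms of depth ≤ 1:
  Let N_k = |{terms of depth ≤ k}|. Then N_0 = 3 and N_k = 3 + N_{k-1} for k ≥ 1 (one summand per function symbol, arity giving the exponent).
  N_0 = 3
  N_1 = 3 + 3 = 6
  Explicitly: a, e, b, s(a), s(e), s(b).
So there are 6 ground terms available for substitution.
The variable u ranges independently over the available ground terms, and distinct assignments produce distinct instances.
Number of ground instances = 6.

6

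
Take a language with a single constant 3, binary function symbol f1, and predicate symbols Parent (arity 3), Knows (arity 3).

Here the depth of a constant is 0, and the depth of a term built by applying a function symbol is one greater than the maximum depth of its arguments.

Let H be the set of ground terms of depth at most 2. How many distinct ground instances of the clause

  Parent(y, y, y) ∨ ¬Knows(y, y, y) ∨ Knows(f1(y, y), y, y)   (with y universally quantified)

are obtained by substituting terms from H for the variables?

Ground terms of depth ≤ 2:
  Count level by level. With function symbols f1/2, the terms of depth ≤ k are the 1 constant together with each function applied to depth-≤(k−1) tuples, so N_k = 1 + N_{k-1}^2.
  N_0 = 1
  N_1 = 1 + 1^2 = 2
  N_2 = 1 + 2^2 = 5
So there are 5 ground terms available for substitution.
The variable y ranges independently over the available ground terms, and distinct assignments produce distinct instances.
Number of ground instances = 5.

5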